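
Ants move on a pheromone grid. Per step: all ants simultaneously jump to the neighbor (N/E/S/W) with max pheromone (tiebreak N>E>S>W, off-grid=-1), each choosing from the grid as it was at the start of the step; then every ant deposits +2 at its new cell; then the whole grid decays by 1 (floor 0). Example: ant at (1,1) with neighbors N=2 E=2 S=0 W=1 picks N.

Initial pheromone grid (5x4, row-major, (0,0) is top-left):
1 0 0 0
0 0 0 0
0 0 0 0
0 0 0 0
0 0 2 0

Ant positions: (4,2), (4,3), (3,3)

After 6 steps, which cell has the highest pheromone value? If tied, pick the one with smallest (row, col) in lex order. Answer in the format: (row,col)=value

Step 1: ant0:(4,2)->N->(3,2) | ant1:(4,3)->W->(4,2) | ant2:(3,3)->N->(2,3)
  grid max=3 at (4,2)
Step 2: ant0:(3,2)->S->(4,2) | ant1:(4,2)->N->(3,2) | ant2:(2,3)->N->(1,3)
  grid max=4 at (4,2)
Step 3: ant0:(4,2)->N->(3,2) | ant1:(3,2)->S->(4,2) | ant2:(1,3)->N->(0,3)
  grid max=5 at (4,2)
Step 4: ant0:(3,2)->S->(4,2) | ant1:(4,2)->N->(3,2) | ant2:(0,3)->S->(1,3)
  grid max=6 at (4,2)
Step 5: ant0:(4,2)->N->(3,2) | ant1:(3,2)->S->(4,2) | ant2:(1,3)->N->(0,3)
  grid max=7 at (4,2)
Step 6: ant0:(3,2)->S->(4,2) | ant1:(4,2)->N->(3,2) | ant2:(0,3)->S->(1,3)
  grid max=8 at (4,2)
Final grid:
  0 0 0 0
  0 0 0 1
  0 0 0 0
  0 0 6 0
  0 0 8 0
Max pheromone 8 at (4,2)

Answer: (4,2)=8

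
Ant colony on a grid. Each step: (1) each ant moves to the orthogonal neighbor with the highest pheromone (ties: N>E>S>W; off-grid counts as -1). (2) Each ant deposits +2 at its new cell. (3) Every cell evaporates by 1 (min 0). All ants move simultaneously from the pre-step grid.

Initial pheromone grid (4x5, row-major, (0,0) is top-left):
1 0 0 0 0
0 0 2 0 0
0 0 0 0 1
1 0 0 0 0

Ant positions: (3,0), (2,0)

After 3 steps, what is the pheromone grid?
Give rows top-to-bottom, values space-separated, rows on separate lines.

After step 1: ants at (2,0),(3,0)
  0 0 0 0 0
  0 0 1 0 0
  1 0 0 0 0
  2 0 0 0 0
After step 2: ants at (3,0),(2,0)
  0 0 0 0 0
  0 0 0 0 0
  2 0 0 0 0
  3 0 0 0 0
After step 3: ants at (2,0),(3,0)
  0 0 0 0 0
  0 0 0 0 0
  3 0 0 0 0
  4 0 0 0 0

0 0 0 0 0
0 0 0 0 0
3 0 0 0 0
4 0 0 0 0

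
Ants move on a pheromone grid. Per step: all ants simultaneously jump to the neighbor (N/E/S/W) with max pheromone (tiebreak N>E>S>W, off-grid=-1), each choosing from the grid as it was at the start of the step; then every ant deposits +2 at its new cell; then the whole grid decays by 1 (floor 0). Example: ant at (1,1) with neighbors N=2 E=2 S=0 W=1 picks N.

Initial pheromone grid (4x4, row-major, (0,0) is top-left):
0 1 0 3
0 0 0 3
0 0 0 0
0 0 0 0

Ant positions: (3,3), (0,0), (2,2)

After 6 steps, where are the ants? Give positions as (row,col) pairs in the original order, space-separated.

Step 1: ant0:(3,3)->N->(2,3) | ant1:(0,0)->E->(0,1) | ant2:(2,2)->N->(1,2)
  grid max=2 at (0,1)
Step 2: ant0:(2,3)->N->(1,3) | ant1:(0,1)->E->(0,2) | ant2:(1,2)->E->(1,3)
  grid max=5 at (1,3)
Step 3: ant0:(1,3)->N->(0,3) | ant1:(0,2)->E->(0,3) | ant2:(1,3)->N->(0,3)
  grid max=6 at (0,3)
Step 4: ant0:(0,3)->S->(1,3) | ant1:(0,3)->S->(1,3) | ant2:(0,3)->S->(1,3)
  grid max=9 at (1,3)
Step 5: ant0:(1,3)->N->(0,3) | ant1:(1,3)->N->(0,3) | ant2:(1,3)->N->(0,3)
  grid max=10 at (0,3)
Step 6: ant0:(0,3)->S->(1,3) | ant1:(0,3)->S->(1,3) | ant2:(0,3)->S->(1,3)
  grid max=13 at (1,3)

(1,3) (1,3) (1,3)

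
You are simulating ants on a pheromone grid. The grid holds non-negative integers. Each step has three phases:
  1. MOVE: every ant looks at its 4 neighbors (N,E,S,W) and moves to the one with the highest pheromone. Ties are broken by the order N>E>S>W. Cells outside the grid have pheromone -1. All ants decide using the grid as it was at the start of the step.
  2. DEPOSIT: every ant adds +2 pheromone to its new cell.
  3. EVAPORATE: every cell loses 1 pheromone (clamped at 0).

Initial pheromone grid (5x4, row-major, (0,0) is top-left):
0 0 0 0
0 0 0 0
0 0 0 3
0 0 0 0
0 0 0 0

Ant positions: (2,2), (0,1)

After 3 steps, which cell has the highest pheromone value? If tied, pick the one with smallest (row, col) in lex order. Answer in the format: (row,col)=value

Step 1: ant0:(2,2)->E->(2,3) | ant1:(0,1)->E->(0,2)
  grid max=4 at (2,3)
Step 2: ant0:(2,3)->N->(1,3) | ant1:(0,2)->E->(0,3)
  grid max=3 at (2,3)
Step 3: ant0:(1,3)->S->(2,3) | ant1:(0,3)->S->(1,3)
  grid max=4 at (2,3)
Final grid:
  0 0 0 0
  0 0 0 2
  0 0 0 4
  0 0 0 0
  0 0 0 0
Max pheromone 4 at (2,3)

Answer: (2,3)=4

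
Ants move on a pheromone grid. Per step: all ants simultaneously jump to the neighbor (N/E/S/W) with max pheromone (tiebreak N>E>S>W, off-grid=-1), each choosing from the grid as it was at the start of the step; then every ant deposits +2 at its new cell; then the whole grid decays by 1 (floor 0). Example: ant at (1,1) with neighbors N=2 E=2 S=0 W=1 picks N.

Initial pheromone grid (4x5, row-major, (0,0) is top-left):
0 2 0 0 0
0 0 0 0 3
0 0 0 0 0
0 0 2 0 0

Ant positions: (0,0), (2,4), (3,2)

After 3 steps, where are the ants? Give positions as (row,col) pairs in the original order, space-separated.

Step 1: ant0:(0,0)->E->(0,1) | ant1:(2,4)->N->(1,4) | ant2:(3,2)->N->(2,2)
  grid max=4 at (1,4)
Step 2: ant0:(0,1)->E->(0,2) | ant1:(1,4)->N->(0,4) | ant2:(2,2)->S->(3,2)
  grid max=3 at (1,4)
Step 3: ant0:(0,2)->W->(0,1) | ant1:(0,4)->S->(1,4) | ant2:(3,2)->N->(2,2)
  grid max=4 at (1,4)

(0,1) (1,4) (2,2)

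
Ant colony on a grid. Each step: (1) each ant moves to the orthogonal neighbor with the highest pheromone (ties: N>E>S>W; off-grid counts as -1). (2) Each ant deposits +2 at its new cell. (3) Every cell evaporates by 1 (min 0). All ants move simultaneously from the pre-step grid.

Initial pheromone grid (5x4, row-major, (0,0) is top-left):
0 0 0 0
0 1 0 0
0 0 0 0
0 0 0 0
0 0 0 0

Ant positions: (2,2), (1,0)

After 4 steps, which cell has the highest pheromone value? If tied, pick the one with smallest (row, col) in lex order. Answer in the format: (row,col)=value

Answer: (1,1)=5

Derivation:
Step 1: ant0:(2,2)->N->(1,2) | ant1:(1,0)->E->(1,1)
  grid max=2 at (1,1)
Step 2: ant0:(1,2)->W->(1,1) | ant1:(1,1)->E->(1,2)
  grid max=3 at (1,1)
Step 3: ant0:(1,1)->E->(1,2) | ant1:(1,2)->W->(1,1)
  grid max=4 at (1,1)
Step 4: ant0:(1,2)->W->(1,1) | ant1:(1,1)->E->(1,2)
  grid max=5 at (1,1)
Final grid:
  0 0 0 0
  0 5 4 0
  0 0 0 0
  0 0 0 0
  0 0 0 0
Max pheromone 5 at (1,1)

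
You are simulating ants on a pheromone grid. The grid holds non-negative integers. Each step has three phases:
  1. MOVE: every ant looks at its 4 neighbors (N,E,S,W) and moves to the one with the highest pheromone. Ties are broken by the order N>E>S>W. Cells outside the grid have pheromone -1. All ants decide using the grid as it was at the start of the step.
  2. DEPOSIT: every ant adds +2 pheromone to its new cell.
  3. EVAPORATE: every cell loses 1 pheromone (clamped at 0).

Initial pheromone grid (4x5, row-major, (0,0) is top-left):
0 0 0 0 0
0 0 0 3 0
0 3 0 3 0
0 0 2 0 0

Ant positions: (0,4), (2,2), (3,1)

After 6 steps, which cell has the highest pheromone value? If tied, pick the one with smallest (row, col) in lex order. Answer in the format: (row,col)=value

Step 1: ant0:(0,4)->S->(1,4) | ant1:(2,2)->E->(2,3) | ant2:(3,1)->N->(2,1)
  grid max=4 at (2,1)
Step 2: ant0:(1,4)->W->(1,3) | ant1:(2,3)->N->(1,3) | ant2:(2,1)->N->(1,1)
  grid max=5 at (1,3)
Step 3: ant0:(1,3)->S->(2,3) | ant1:(1,3)->S->(2,3) | ant2:(1,1)->S->(2,1)
  grid max=6 at (2,3)
Step 4: ant0:(2,3)->N->(1,3) | ant1:(2,3)->N->(1,3) | ant2:(2,1)->N->(1,1)
  grid max=7 at (1,3)
Step 5: ant0:(1,3)->S->(2,3) | ant1:(1,3)->S->(2,3) | ant2:(1,1)->S->(2,1)
  grid max=8 at (2,3)
Step 6: ant0:(2,3)->N->(1,3) | ant1:(2,3)->N->(1,3) | ant2:(2,1)->N->(1,1)
  grid max=9 at (1,3)
Final grid:
  0 0 0 0 0
  0 1 0 9 0
  0 3 0 7 0
  0 0 0 0 0
Max pheromone 9 at (1,3)

Answer: (1,3)=9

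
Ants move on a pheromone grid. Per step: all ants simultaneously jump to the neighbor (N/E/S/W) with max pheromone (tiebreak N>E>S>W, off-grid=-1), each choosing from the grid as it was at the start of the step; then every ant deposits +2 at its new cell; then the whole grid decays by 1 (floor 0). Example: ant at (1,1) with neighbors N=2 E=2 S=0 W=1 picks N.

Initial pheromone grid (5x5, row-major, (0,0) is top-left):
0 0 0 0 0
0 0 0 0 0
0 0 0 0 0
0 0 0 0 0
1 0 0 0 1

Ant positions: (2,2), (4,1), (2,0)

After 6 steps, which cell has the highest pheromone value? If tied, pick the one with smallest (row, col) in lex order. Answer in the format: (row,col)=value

Answer: (0,4)=3

Derivation:
Step 1: ant0:(2,2)->N->(1,2) | ant1:(4,1)->W->(4,0) | ant2:(2,0)->N->(1,0)
  grid max=2 at (4,0)
Step 2: ant0:(1,2)->N->(0,2) | ant1:(4,0)->N->(3,0) | ant2:(1,0)->N->(0,0)
  grid max=1 at (0,0)
Step 3: ant0:(0,2)->E->(0,3) | ant1:(3,0)->S->(4,0) | ant2:(0,0)->E->(0,1)
  grid max=2 at (4,0)
Step 4: ant0:(0,3)->E->(0,4) | ant1:(4,0)->N->(3,0) | ant2:(0,1)->E->(0,2)
  grid max=1 at (0,2)
Step 5: ant0:(0,4)->S->(1,4) | ant1:(3,0)->S->(4,0) | ant2:(0,2)->E->(0,3)
  grid max=2 at (4,0)
Step 6: ant0:(1,4)->N->(0,4) | ant1:(4,0)->N->(3,0) | ant2:(0,3)->E->(0,4)
  grid max=3 at (0,4)
Final grid:
  0 0 0 0 3
  0 0 0 0 0
  0 0 0 0 0
  1 0 0 0 0
  1 0 0 0 0
Max pheromone 3 at (0,4)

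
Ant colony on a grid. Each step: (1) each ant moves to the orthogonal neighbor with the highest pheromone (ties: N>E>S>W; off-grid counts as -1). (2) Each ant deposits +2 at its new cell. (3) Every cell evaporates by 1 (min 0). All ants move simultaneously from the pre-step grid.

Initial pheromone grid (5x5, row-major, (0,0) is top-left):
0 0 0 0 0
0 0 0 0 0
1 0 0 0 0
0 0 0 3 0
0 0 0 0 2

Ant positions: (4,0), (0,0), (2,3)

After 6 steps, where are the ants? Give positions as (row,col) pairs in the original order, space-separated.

Step 1: ant0:(4,0)->N->(3,0) | ant1:(0,0)->E->(0,1) | ant2:(2,3)->S->(3,3)
  grid max=4 at (3,3)
Step 2: ant0:(3,0)->N->(2,0) | ant1:(0,1)->E->(0,2) | ant2:(3,3)->N->(2,3)
  grid max=3 at (3,3)
Step 3: ant0:(2,0)->N->(1,0) | ant1:(0,2)->E->(0,3) | ant2:(2,3)->S->(3,3)
  grid max=4 at (3,3)
Step 4: ant0:(1,0)->N->(0,0) | ant1:(0,3)->E->(0,4) | ant2:(3,3)->N->(2,3)
  grid max=3 at (3,3)
Step 5: ant0:(0,0)->E->(0,1) | ant1:(0,4)->S->(1,4) | ant2:(2,3)->S->(3,3)
  grid max=4 at (3,3)
Step 6: ant0:(0,1)->E->(0,2) | ant1:(1,4)->N->(0,4) | ant2:(3,3)->N->(2,3)
  grid max=3 at (3,3)

(0,2) (0,4) (2,3)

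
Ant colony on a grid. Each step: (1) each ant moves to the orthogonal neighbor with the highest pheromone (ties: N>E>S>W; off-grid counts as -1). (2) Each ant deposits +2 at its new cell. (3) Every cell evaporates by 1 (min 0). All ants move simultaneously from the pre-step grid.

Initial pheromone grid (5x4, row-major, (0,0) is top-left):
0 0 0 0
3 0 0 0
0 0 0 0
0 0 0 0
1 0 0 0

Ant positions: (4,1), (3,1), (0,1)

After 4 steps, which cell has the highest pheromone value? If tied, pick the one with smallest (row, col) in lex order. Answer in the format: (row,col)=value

Step 1: ant0:(4,1)->W->(4,0) | ant1:(3,1)->N->(2,1) | ant2:(0,1)->E->(0,2)
  grid max=2 at (1,0)
Step 2: ant0:(4,0)->N->(3,0) | ant1:(2,1)->N->(1,1) | ant2:(0,2)->E->(0,3)
  grid max=1 at (0,3)
Step 3: ant0:(3,0)->S->(4,0) | ant1:(1,1)->W->(1,0) | ant2:(0,3)->S->(1,3)
  grid max=2 at (1,0)
Step 4: ant0:(4,0)->N->(3,0) | ant1:(1,0)->N->(0,0) | ant2:(1,3)->N->(0,3)
  grid max=1 at (0,0)
Final grid:
  1 0 0 1
  1 0 0 0
  0 0 0 0
  1 0 0 0
  1 0 0 0
Max pheromone 1 at (0,0)

Answer: (0,0)=1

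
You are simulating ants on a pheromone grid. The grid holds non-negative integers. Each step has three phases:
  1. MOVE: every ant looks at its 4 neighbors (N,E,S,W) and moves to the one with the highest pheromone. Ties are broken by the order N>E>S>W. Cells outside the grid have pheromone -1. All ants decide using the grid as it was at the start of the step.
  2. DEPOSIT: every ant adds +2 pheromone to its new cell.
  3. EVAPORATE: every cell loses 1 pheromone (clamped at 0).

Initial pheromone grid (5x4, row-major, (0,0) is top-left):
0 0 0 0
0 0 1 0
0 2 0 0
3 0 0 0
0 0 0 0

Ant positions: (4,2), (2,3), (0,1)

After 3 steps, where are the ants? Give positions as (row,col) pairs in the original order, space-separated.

Step 1: ant0:(4,2)->N->(3,2) | ant1:(2,3)->N->(1,3) | ant2:(0,1)->E->(0,2)
  grid max=2 at (3,0)
Step 2: ant0:(3,2)->N->(2,2) | ant1:(1,3)->N->(0,3) | ant2:(0,2)->E->(0,3)
  grid max=3 at (0,3)
Step 3: ant0:(2,2)->N->(1,2) | ant1:(0,3)->S->(1,3) | ant2:(0,3)->S->(1,3)
  grid max=3 at (1,3)

(1,2) (1,3) (1,3)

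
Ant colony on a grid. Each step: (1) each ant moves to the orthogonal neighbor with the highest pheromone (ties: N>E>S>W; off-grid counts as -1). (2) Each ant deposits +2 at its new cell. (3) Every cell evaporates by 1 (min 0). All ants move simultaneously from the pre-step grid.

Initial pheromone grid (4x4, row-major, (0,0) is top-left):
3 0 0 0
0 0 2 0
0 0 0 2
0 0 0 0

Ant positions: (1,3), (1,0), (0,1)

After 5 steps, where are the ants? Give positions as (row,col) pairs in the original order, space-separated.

Step 1: ant0:(1,3)->S->(2,3) | ant1:(1,0)->N->(0,0) | ant2:(0,1)->W->(0,0)
  grid max=6 at (0,0)
Step 2: ant0:(2,3)->N->(1,3) | ant1:(0,0)->E->(0,1) | ant2:(0,0)->E->(0,1)
  grid max=5 at (0,0)
Step 3: ant0:(1,3)->S->(2,3) | ant1:(0,1)->W->(0,0) | ant2:(0,1)->W->(0,0)
  grid max=8 at (0,0)
Step 4: ant0:(2,3)->N->(1,3) | ant1:(0,0)->E->(0,1) | ant2:(0,0)->E->(0,1)
  grid max=7 at (0,0)
Step 5: ant0:(1,3)->S->(2,3) | ant1:(0,1)->W->(0,0) | ant2:(0,1)->W->(0,0)
  grid max=10 at (0,0)

(2,3) (0,0) (0,0)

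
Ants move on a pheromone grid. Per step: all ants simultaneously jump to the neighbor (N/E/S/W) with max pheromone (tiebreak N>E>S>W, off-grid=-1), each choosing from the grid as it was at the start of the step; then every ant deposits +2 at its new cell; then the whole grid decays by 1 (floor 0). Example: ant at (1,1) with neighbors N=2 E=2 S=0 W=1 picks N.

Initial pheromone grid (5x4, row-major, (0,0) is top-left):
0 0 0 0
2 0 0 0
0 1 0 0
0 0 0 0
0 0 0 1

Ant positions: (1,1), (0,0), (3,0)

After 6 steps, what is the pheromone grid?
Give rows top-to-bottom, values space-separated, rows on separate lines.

After step 1: ants at (1,0),(1,0),(2,0)
  0 0 0 0
  5 0 0 0
  1 0 0 0
  0 0 0 0
  0 0 0 0
After step 2: ants at (2,0),(2,0),(1,0)
  0 0 0 0
  6 0 0 0
  4 0 0 0
  0 0 0 0
  0 0 0 0
After step 3: ants at (1,0),(1,0),(2,0)
  0 0 0 0
  9 0 0 0
  5 0 0 0
  0 0 0 0
  0 0 0 0
After step 4: ants at (2,0),(2,0),(1,0)
  0 0 0 0
  10 0 0 0
  8 0 0 0
  0 0 0 0
  0 0 0 0
After step 5: ants at (1,0),(1,0),(2,0)
  0 0 0 0
  13 0 0 0
  9 0 0 0
  0 0 0 0
  0 0 0 0
After step 6: ants at (2,0),(2,0),(1,0)
  0 0 0 0
  14 0 0 0
  12 0 0 0
  0 0 0 0
  0 0 0 0

0 0 0 0
14 0 0 0
12 0 0 0
0 0 0 0
0 0 0 0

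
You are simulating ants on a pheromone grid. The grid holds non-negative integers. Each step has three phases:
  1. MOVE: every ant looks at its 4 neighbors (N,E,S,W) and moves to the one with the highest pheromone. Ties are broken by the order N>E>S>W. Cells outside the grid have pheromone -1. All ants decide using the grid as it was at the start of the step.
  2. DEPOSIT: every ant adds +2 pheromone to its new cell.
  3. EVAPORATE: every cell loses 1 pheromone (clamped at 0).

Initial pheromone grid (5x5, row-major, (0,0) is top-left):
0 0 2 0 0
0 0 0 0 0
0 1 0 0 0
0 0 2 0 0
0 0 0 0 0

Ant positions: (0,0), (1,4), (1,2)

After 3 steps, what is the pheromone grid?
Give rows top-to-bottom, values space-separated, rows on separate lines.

After step 1: ants at (0,1),(0,4),(0,2)
  0 1 3 0 1
  0 0 0 0 0
  0 0 0 0 0
  0 0 1 0 0
  0 0 0 0 0
After step 2: ants at (0,2),(1,4),(0,1)
  0 2 4 0 0
  0 0 0 0 1
  0 0 0 0 0
  0 0 0 0 0
  0 0 0 0 0
After step 3: ants at (0,1),(0,4),(0,2)
  0 3 5 0 1
  0 0 0 0 0
  0 0 0 0 0
  0 0 0 0 0
  0 0 0 0 0

0 3 5 0 1
0 0 0 0 0
0 0 0 0 0
0 0 0 0 0
0 0 0 0 0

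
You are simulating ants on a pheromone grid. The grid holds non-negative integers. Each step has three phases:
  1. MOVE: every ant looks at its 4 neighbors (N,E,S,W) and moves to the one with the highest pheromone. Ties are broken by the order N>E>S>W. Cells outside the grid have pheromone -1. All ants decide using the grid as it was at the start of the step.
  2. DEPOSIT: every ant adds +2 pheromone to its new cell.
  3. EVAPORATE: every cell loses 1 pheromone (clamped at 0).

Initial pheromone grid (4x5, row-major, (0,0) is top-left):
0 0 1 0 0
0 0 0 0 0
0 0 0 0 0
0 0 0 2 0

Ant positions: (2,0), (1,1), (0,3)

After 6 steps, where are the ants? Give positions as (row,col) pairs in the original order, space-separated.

Step 1: ant0:(2,0)->N->(1,0) | ant1:(1,1)->N->(0,1) | ant2:(0,3)->W->(0,2)
  grid max=2 at (0,2)
Step 2: ant0:(1,0)->N->(0,0) | ant1:(0,1)->E->(0,2) | ant2:(0,2)->W->(0,1)
  grid max=3 at (0,2)
Step 3: ant0:(0,0)->E->(0,1) | ant1:(0,2)->W->(0,1) | ant2:(0,1)->E->(0,2)
  grid max=5 at (0,1)
Step 4: ant0:(0,1)->E->(0,2) | ant1:(0,1)->E->(0,2) | ant2:(0,2)->W->(0,1)
  grid max=7 at (0,2)
Step 5: ant0:(0,2)->W->(0,1) | ant1:(0,2)->W->(0,1) | ant2:(0,1)->E->(0,2)
  grid max=9 at (0,1)
Step 6: ant0:(0,1)->E->(0,2) | ant1:(0,1)->E->(0,2) | ant2:(0,2)->W->(0,1)
  grid max=11 at (0,2)

(0,2) (0,2) (0,1)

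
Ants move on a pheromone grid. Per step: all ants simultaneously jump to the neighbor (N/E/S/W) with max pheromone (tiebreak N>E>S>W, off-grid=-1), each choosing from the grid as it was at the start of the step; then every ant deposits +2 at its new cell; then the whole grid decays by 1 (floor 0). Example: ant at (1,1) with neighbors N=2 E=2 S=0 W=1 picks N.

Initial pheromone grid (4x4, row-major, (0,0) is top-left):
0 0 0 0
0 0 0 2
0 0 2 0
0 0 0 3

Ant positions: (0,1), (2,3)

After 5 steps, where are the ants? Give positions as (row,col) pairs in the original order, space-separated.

Step 1: ant0:(0,1)->E->(0,2) | ant1:(2,3)->S->(3,3)
  grid max=4 at (3,3)
Step 2: ant0:(0,2)->E->(0,3) | ant1:(3,3)->N->(2,3)
  grid max=3 at (3,3)
Step 3: ant0:(0,3)->S->(1,3) | ant1:(2,3)->S->(3,3)
  grid max=4 at (3,3)
Step 4: ant0:(1,3)->N->(0,3) | ant1:(3,3)->N->(2,3)
  grid max=3 at (3,3)
Step 5: ant0:(0,3)->S->(1,3) | ant1:(2,3)->S->(3,3)
  grid max=4 at (3,3)

(1,3) (3,3)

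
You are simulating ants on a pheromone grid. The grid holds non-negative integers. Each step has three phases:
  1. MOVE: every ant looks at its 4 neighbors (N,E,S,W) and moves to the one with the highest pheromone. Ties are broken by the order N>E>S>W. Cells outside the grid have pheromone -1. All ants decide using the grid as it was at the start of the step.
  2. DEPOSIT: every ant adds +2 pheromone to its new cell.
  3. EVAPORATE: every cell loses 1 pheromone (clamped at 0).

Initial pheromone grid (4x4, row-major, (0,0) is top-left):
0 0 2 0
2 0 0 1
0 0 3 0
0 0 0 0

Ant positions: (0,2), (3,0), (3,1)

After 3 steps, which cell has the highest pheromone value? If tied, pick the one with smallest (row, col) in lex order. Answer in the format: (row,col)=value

Step 1: ant0:(0,2)->E->(0,3) | ant1:(3,0)->N->(2,0) | ant2:(3,1)->N->(2,1)
  grid max=2 at (2,2)
Step 2: ant0:(0,3)->W->(0,2) | ant1:(2,0)->N->(1,0) | ant2:(2,1)->E->(2,2)
  grid max=3 at (2,2)
Step 3: ant0:(0,2)->E->(0,3) | ant1:(1,0)->N->(0,0) | ant2:(2,2)->N->(1,2)
  grid max=2 at (2,2)
Final grid:
  1 0 1 1
  1 0 1 0
  0 0 2 0
  0 0 0 0
Max pheromone 2 at (2,2)

Answer: (2,2)=2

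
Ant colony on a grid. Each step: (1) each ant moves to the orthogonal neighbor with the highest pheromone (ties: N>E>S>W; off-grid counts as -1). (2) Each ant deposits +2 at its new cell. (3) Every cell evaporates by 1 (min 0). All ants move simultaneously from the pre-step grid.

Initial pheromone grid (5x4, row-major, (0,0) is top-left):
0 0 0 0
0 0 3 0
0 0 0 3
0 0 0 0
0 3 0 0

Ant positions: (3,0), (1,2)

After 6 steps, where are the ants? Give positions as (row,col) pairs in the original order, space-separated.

Step 1: ant0:(3,0)->N->(2,0) | ant1:(1,2)->N->(0,2)
  grid max=2 at (1,2)
Step 2: ant0:(2,0)->N->(1,0) | ant1:(0,2)->S->(1,2)
  grid max=3 at (1,2)
Step 3: ant0:(1,0)->N->(0,0) | ant1:(1,2)->N->(0,2)
  grid max=2 at (1,2)
Step 4: ant0:(0,0)->E->(0,1) | ant1:(0,2)->S->(1,2)
  grid max=3 at (1,2)
Step 5: ant0:(0,1)->E->(0,2) | ant1:(1,2)->N->(0,2)
  grid max=3 at (0,2)
Step 6: ant0:(0,2)->S->(1,2) | ant1:(0,2)->S->(1,2)
  grid max=5 at (1,2)

(1,2) (1,2)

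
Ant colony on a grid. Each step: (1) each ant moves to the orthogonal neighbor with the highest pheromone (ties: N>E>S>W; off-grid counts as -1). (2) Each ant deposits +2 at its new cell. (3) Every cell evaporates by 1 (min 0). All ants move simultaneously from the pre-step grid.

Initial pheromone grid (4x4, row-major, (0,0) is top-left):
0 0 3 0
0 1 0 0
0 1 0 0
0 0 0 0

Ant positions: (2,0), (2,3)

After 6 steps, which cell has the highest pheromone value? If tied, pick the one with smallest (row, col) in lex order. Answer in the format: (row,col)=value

Step 1: ant0:(2,0)->E->(2,1) | ant1:(2,3)->N->(1,3)
  grid max=2 at (0,2)
Step 2: ant0:(2,1)->N->(1,1) | ant1:(1,3)->N->(0,3)
  grid max=1 at (0,2)
Step 3: ant0:(1,1)->S->(2,1) | ant1:(0,3)->W->(0,2)
  grid max=2 at (0,2)
Step 4: ant0:(2,1)->N->(1,1) | ant1:(0,2)->E->(0,3)
  grid max=1 at (0,2)
Step 5: ant0:(1,1)->S->(2,1) | ant1:(0,3)->W->(0,2)
  grid max=2 at (0,2)
Step 6: ant0:(2,1)->N->(1,1) | ant1:(0,2)->E->(0,3)
  grid max=1 at (0,2)
Final grid:
  0 0 1 1
  0 1 0 0
  0 1 0 0
  0 0 0 0
Max pheromone 1 at (0,2)

Answer: (0,2)=1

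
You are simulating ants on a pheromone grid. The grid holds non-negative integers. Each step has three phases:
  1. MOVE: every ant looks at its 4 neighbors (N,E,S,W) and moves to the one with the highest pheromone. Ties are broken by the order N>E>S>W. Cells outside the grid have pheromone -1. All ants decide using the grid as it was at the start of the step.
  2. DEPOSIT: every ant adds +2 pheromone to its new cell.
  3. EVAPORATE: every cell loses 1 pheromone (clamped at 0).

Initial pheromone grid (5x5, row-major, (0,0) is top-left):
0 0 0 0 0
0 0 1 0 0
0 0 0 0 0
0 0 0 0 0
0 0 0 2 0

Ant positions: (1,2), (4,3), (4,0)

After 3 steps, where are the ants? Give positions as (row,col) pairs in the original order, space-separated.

Step 1: ant0:(1,2)->N->(0,2) | ant1:(4,3)->N->(3,3) | ant2:(4,0)->N->(3,0)
  grid max=1 at (0,2)
Step 2: ant0:(0,2)->E->(0,3) | ant1:(3,3)->S->(4,3) | ant2:(3,0)->N->(2,0)
  grid max=2 at (4,3)
Step 3: ant0:(0,3)->E->(0,4) | ant1:(4,3)->N->(3,3) | ant2:(2,0)->N->(1,0)
  grid max=1 at (0,4)

(0,4) (3,3) (1,0)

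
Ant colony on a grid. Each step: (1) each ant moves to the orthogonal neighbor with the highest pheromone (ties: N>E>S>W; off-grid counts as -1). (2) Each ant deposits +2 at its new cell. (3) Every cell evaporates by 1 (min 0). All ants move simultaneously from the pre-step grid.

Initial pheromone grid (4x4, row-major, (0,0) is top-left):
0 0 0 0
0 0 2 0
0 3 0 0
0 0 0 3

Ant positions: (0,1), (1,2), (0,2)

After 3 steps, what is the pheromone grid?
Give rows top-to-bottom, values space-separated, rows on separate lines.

After step 1: ants at (0,2),(0,2),(1,2)
  0 0 3 0
  0 0 3 0
  0 2 0 0
  0 0 0 2
After step 2: ants at (1,2),(1,2),(0,2)
  0 0 4 0
  0 0 6 0
  0 1 0 0
  0 0 0 1
After step 3: ants at (0,2),(0,2),(1,2)
  0 0 7 0
  0 0 7 0
  0 0 0 0
  0 0 0 0

0 0 7 0
0 0 7 0
0 0 0 0
0 0 0 0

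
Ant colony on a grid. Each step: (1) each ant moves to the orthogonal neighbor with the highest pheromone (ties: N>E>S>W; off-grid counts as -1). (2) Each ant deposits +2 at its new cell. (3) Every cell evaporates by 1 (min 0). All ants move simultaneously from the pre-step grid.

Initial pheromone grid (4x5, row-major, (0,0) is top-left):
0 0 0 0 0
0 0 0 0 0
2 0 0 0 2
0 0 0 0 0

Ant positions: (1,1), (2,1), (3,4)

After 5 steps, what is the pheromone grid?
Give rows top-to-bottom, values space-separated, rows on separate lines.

After step 1: ants at (0,1),(2,0),(2,4)
  0 1 0 0 0
  0 0 0 0 0
  3 0 0 0 3
  0 0 0 0 0
After step 2: ants at (0,2),(1,0),(1,4)
  0 0 1 0 0
  1 0 0 0 1
  2 0 0 0 2
  0 0 0 0 0
After step 3: ants at (0,3),(2,0),(2,4)
  0 0 0 1 0
  0 0 0 0 0
  3 0 0 0 3
  0 0 0 0 0
After step 4: ants at (0,4),(1,0),(1,4)
  0 0 0 0 1
  1 0 0 0 1
  2 0 0 0 2
  0 0 0 0 0
After step 5: ants at (1,4),(2,0),(2,4)
  0 0 0 0 0
  0 0 0 0 2
  3 0 0 0 3
  0 0 0 0 0

0 0 0 0 0
0 0 0 0 2
3 0 0 0 3
0 0 0 0 0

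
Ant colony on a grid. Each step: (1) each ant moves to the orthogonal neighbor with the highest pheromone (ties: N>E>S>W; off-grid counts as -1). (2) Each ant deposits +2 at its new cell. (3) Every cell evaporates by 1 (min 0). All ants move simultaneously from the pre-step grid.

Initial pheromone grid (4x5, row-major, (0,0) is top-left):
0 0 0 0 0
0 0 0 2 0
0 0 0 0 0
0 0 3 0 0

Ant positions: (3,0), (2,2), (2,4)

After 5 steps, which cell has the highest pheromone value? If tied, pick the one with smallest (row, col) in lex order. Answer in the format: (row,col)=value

Answer: (3,2)=4

Derivation:
Step 1: ant0:(3,0)->N->(2,0) | ant1:(2,2)->S->(3,2) | ant2:(2,4)->N->(1,4)
  grid max=4 at (3,2)
Step 2: ant0:(2,0)->N->(1,0) | ant1:(3,2)->N->(2,2) | ant2:(1,4)->W->(1,3)
  grid max=3 at (3,2)
Step 3: ant0:(1,0)->N->(0,0) | ant1:(2,2)->S->(3,2) | ant2:(1,3)->N->(0,3)
  grid max=4 at (3,2)
Step 4: ant0:(0,0)->E->(0,1) | ant1:(3,2)->N->(2,2) | ant2:(0,3)->S->(1,3)
  grid max=3 at (3,2)
Step 5: ant0:(0,1)->E->(0,2) | ant1:(2,2)->S->(3,2) | ant2:(1,3)->N->(0,3)
  grid max=4 at (3,2)
Final grid:
  0 0 1 1 0
  0 0 0 1 0
  0 0 0 0 0
  0 0 4 0 0
Max pheromone 4 at (3,2)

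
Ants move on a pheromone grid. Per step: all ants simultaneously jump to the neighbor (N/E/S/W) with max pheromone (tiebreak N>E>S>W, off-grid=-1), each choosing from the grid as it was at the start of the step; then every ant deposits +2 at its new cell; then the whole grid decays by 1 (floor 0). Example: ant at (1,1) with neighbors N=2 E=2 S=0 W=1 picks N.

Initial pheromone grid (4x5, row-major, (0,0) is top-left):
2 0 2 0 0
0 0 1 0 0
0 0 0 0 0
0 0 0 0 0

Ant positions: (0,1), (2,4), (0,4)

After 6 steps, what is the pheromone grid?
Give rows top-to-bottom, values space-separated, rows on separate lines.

After step 1: ants at (0,2),(1,4),(1,4)
  1 0 3 0 0
  0 0 0 0 3
  0 0 0 0 0
  0 0 0 0 0
After step 2: ants at (0,3),(0,4),(0,4)
  0 0 2 1 3
  0 0 0 0 2
  0 0 0 0 0
  0 0 0 0 0
After step 3: ants at (0,4),(1,4),(1,4)
  0 0 1 0 4
  0 0 0 0 5
  0 0 0 0 0
  0 0 0 0 0
After step 4: ants at (1,4),(0,4),(0,4)
  0 0 0 0 7
  0 0 0 0 6
  0 0 0 0 0
  0 0 0 0 0
After step 5: ants at (0,4),(1,4),(1,4)
  0 0 0 0 8
  0 0 0 0 9
  0 0 0 0 0
  0 0 0 0 0
After step 6: ants at (1,4),(0,4),(0,4)
  0 0 0 0 11
  0 0 0 0 10
  0 0 0 0 0
  0 0 0 0 0

0 0 0 0 11
0 0 0 0 10
0 0 0 0 0
0 0 0 0 0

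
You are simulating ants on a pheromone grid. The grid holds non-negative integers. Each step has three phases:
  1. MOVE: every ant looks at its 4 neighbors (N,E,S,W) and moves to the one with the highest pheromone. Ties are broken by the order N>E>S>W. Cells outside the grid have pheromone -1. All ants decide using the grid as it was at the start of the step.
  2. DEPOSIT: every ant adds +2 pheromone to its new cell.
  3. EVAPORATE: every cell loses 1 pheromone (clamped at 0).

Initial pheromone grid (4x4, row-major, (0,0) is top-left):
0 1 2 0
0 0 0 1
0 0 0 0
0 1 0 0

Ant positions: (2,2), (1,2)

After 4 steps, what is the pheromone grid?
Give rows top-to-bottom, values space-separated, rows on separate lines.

After step 1: ants at (1,2),(0,2)
  0 0 3 0
  0 0 1 0
  0 0 0 0
  0 0 0 0
After step 2: ants at (0,2),(1,2)
  0 0 4 0
  0 0 2 0
  0 0 0 0
  0 0 0 0
After step 3: ants at (1,2),(0,2)
  0 0 5 0
  0 0 3 0
  0 0 0 0
  0 0 0 0
After step 4: ants at (0,2),(1,2)
  0 0 6 0
  0 0 4 0
  0 0 0 0
  0 0 0 0

0 0 6 0
0 0 4 0
0 0 0 0
0 0 0 0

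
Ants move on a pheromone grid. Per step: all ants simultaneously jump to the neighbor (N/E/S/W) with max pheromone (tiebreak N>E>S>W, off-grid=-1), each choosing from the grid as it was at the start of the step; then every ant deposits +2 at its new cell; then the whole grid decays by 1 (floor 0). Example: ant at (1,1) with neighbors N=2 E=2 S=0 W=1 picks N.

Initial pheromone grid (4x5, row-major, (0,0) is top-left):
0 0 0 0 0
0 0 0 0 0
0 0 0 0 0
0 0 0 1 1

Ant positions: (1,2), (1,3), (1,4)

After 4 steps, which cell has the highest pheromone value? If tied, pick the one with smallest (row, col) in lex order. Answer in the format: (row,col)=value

Answer: (0,3)=8

Derivation:
Step 1: ant0:(1,2)->N->(0,2) | ant1:(1,3)->N->(0,3) | ant2:(1,4)->N->(0,4)
  grid max=1 at (0,2)
Step 2: ant0:(0,2)->E->(0,3) | ant1:(0,3)->E->(0,4) | ant2:(0,4)->W->(0,3)
  grid max=4 at (0,3)
Step 3: ant0:(0,3)->E->(0,4) | ant1:(0,4)->W->(0,3) | ant2:(0,3)->E->(0,4)
  grid max=5 at (0,3)
Step 4: ant0:(0,4)->W->(0,3) | ant1:(0,3)->E->(0,4) | ant2:(0,4)->W->(0,3)
  grid max=8 at (0,3)
Final grid:
  0 0 0 8 6
  0 0 0 0 0
  0 0 0 0 0
  0 0 0 0 0
Max pheromone 8 at (0,3)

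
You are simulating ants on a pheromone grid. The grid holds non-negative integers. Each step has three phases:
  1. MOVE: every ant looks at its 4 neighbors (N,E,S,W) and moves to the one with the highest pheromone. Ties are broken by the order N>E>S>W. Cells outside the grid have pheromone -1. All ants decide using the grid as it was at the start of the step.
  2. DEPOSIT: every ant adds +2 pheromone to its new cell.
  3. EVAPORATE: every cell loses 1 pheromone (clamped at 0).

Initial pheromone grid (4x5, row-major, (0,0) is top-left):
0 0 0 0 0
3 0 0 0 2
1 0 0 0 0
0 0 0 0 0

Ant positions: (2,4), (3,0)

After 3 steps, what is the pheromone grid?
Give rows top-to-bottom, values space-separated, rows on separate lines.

After step 1: ants at (1,4),(2,0)
  0 0 0 0 0
  2 0 0 0 3
  2 0 0 0 0
  0 0 0 0 0
After step 2: ants at (0,4),(1,0)
  0 0 0 0 1
  3 0 0 0 2
  1 0 0 0 0
  0 0 0 0 0
After step 3: ants at (1,4),(2,0)
  0 0 0 0 0
  2 0 0 0 3
  2 0 0 0 0
  0 0 0 0 0

0 0 0 0 0
2 0 0 0 3
2 0 0 0 0
0 0 0 0 0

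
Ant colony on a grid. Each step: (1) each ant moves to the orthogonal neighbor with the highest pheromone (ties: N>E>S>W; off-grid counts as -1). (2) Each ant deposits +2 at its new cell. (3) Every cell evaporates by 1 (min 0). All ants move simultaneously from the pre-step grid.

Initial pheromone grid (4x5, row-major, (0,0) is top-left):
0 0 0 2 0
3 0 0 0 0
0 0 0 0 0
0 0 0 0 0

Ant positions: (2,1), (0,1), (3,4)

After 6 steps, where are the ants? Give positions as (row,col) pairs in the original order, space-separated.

Step 1: ant0:(2,1)->N->(1,1) | ant1:(0,1)->E->(0,2) | ant2:(3,4)->N->(2,4)
  grid max=2 at (1,0)
Step 2: ant0:(1,1)->W->(1,0) | ant1:(0,2)->E->(0,3) | ant2:(2,4)->N->(1,4)
  grid max=3 at (1,0)
Step 3: ant0:(1,0)->N->(0,0) | ant1:(0,3)->E->(0,4) | ant2:(1,4)->N->(0,4)
  grid max=3 at (0,4)
Step 4: ant0:(0,0)->S->(1,0) | ant1:(0,4)->W->(0,3) | ant2:(0,4)->W->(0,3)
  grid max=4 at (0,3)
Step 5: ant0:(1,0)->N->(0,0) | ant1:(0,3)->E->(0,4) | ant2:(0,3)->E->(0,4)
  grid max=5 at (0,4)
Step 6: ant0:(0,0)->S->(1,0) | ant1:(0,4)->W->(0,3) | ant2:(0,4)->W->(0,3)
  grid max=6 at (0,3)

(1,0) (0,3) (0,3)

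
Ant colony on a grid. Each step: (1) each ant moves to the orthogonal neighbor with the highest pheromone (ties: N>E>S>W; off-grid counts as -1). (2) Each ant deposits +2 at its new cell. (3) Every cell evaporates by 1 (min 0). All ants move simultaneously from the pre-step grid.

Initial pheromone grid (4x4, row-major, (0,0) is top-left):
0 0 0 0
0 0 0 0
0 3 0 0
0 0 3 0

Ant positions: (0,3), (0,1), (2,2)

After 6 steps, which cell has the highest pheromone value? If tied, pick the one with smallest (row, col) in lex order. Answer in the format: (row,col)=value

Answer: (0,3)=7

Derivation:
Step 1: ant0:(0,3)->S->(1,3) | ant1:(0,1)->E->(0,2) | ant2:(2,2)->S->(3,2)
  grid max=4 at (3,2)
Step 2: ant0:(1,3)->N->(0,3) | ant1:(0,2)->E->(0,3) | ant2:(3,2)->N->(2,2)
  grid max=3 at (0,3)
Step 3: ant0:(0,3)->S->(1,3) | ant1:(0,3)->S->(1,3) | ant2:(2,2)->S->(3,2)
  grid max=4 at (3,2)
Step 4: ant0:(1,3)->N->(0,3) | ant1:(1,3)->N->(0,3) | ant2:(3,2)->N->(2,2)
  grid max=5 at (0,3)
Step 5: ant0:(0,3)->S->(1,3) | ant1:(0,3)->S->(1,3) | ant2:(2,2)->S->(3,2)
  grid max=5 at (1,3)
Step 6: ant0:(1,3)->N->(0,3) | ant1:(1,3)->N->(0,3) | ant2:(3,2)->N->(2,2)
  grid max=7 at (0,3)
Final grid:
  0 0 0 7
  0 0 0 4
  0 0 1 0
  0 0 3 0
Max pheromone 7 at (0,3)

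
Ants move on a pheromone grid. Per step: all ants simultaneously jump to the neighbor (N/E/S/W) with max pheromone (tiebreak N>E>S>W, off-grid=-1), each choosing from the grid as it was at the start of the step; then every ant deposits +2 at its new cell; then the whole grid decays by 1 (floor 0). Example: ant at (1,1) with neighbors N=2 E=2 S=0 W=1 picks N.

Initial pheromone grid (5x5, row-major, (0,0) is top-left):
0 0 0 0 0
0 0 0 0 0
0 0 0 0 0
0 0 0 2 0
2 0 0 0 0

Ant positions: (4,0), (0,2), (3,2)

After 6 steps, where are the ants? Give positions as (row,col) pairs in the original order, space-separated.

Step 1: ant0:(4,0)->N->(3,0) | ant1:(0,2)->E->(0,3) | ant2:(3,2)->E->(3,3)
  grid max=3 at (3,3)
Step 2: ant0:(3,0)->S->(4,0) | ant1:(0,3)->E->(0,4) | ant2:(3,3)->N->(2,3)
  grid max=2 at (3,3)
Step 3: ant0:(4,0)->N->(3,0) | ant1:(0,4)->S->(1,4) | ant2:(2,3)->S->(3,3)
  grid max=3 at (3,3)
Step 4: ant0:(3,0)->S->(4,0) | ant1:(1,4)->N->(0,4) | ant2:(3,3)->N->(2,3)
  grid max=2 at (3,3)
Step 5: ant0:(4,0)->N->(3,0) | ant1:(0,4)->S->(1,4) | ant2:(2,3)->S->(3,3)
  grid max=3 at (3,3)
Step 6: ant0:(3,0)->S->(4,0) | ant1:(1,4)->N->(0,4) | ant2:(3,3)->N->(2,3)
  grid max=2 at (3,3)

(4,0) (0,4) (2,3)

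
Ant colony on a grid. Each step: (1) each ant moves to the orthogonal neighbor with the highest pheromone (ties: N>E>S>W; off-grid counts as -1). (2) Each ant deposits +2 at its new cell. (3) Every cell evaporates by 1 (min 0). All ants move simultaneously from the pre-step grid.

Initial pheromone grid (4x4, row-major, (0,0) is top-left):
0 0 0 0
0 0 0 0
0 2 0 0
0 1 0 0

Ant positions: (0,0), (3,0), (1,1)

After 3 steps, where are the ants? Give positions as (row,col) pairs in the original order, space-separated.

Step 1: ant0:(0,0)->E->(0,1) | ant1:(3,0)->E->(3,1) | ant2:(1,1)->S->(2,1)
  grid max=3 at (2,1)
Step 2: ant0:(0,1)->E->(0,2) | ant1:(3,1)->N->(2,1) | ant2:(2,1)->S->(3,1)
  grid max=4 at (2,1)
Step 3: ant0:(0,2)->E->(0,3) | ant1:(2,1)->S->(3,1) | ant2:(3,1)->N->(2,1)
  grid max=5 at (2,1)

(0,3) (3,1) (2,1)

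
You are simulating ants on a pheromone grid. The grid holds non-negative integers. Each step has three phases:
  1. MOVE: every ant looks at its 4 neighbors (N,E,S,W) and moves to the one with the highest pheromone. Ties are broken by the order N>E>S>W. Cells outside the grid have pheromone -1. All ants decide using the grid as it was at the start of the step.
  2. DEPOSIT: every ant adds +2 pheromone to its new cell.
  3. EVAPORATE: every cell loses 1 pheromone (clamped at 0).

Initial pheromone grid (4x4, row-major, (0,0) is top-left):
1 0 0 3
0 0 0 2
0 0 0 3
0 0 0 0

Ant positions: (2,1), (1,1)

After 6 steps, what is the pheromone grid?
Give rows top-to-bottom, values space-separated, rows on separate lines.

After step 1: ants at (1,1),(0,1)
  0 1 0 2
  0 1 0 1
  0 0 0 2
  0 0 0 0
After step 2: ants at (0,1),(1,1)
  0 2 0 1
  0 2 0 0
  0 0 0 1
  0 0 0 0
After step 3: ants at (1,1),(0,1)
  0 3 0 0
  0 3 0 0
  0 0 0 0
  0 0 0 0
After step 4: ants at (0,1),(1,1)
  0 4 0 0
  0 4 0 0
  0 0 0 0
  0 0 0 0
After step 5: ants at (1,1),(0,1)
  0 5 0 0
  0 5 0 0
  0 0 0 0
  0 0 0 0
After step 6: ants at (0,1),(1,1)
  0 6 0 0
  0 6 0 0
  0 0 0 0
  0 0 0 0

0 6 0 0
0 6 0 0
0 0 0 0
0 0 0 0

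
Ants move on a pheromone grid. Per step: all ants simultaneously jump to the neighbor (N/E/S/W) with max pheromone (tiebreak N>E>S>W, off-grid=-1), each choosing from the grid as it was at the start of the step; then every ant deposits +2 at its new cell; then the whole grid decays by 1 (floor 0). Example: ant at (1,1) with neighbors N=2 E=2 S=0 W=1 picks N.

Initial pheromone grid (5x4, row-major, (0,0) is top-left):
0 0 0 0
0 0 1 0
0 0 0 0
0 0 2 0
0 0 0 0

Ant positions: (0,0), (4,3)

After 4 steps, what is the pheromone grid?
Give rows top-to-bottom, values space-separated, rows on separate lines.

After step 1: ants at (0,1),(3,3)
  0 1 0 0
  0 0 0 0
  0 0 0 0
  0 0 1 1
  0 0 0 0
After step 2: ants at (0,2),(3,2)
  0 0 1 0
  0 0 0 0
  0 0 0 0
  0 0 2 0
  0 0 0 0
After step 3: ants at (0,3),(2,2)
  0 0 0 1
  0 0 0 0
  0 0 1 0
  0 0 1 0
  0 0 0 0
After step 4: ants at (1,3),(3,2)
  0 0 0 0
  0 0 0 1
  0 0 0 0
  0 0 2 0
  0 0 0 0

0 0 0 0
0 0 0 1
0 0 0 0
0 0 2 0
0 0 0 0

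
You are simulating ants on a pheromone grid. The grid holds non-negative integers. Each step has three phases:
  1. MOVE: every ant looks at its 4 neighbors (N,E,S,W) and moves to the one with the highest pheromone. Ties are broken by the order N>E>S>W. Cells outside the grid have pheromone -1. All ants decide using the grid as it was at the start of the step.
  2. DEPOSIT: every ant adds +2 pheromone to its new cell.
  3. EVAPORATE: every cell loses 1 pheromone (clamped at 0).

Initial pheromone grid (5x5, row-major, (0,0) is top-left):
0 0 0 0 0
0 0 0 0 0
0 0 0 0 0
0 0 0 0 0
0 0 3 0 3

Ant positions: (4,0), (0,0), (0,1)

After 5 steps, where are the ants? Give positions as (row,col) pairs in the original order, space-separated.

Step 1: ant0:(4,0)->N->(3,0) | ant1:(0,0)->E->(0,1) | ant2:(0,1)->E->(0,2)
  grid max=2 at (4,2)
Step 2: ant0:(3,0)->N->(2,0) | ant1:(0,1)->E->(0,2) | ant2:(0,2)->W->(0,1)
  grid max=2 at (0,1)
Step 3: ant0:(2,0)->N->(1,0) | ant1:(0,2)->W->(0,1) | ant2:(0,1)->E->(0,2)
  grid max=3 at (0,1)
Step 4: ant0:(1,0)->N->(0,0) | ant1:(0,1)->E->(0,2) | ant2:(0,2)->W->(0,1)
  grid max=4 at (0,1)
Step 5: ant0:(0,0)->E->(0,1) | ant1:(0,2)->W->(0,1) | ant2:(0,1)->E->(0,2)
  grid max=7 at (0,1)

(0,1) (0,1) (0,2)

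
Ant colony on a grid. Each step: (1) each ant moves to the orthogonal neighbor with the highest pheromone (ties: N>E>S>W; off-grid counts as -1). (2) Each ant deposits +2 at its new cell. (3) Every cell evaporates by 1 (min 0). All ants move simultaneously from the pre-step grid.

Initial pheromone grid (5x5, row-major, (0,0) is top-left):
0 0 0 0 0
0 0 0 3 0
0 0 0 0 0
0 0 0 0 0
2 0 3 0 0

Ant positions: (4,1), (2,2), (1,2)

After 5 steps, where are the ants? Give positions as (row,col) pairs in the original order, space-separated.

Step 1: ant0:(4,1)->E->(4,2) | ant1:(2,2)->N->(1,2) | ant2:(1,2)->E->(1,3)
  grid max=4 at (1,3)
Step 2: ant0:(4,2)->N->(3,2) | ant1:(1,2)->E->(1,3) | ant2:(1,3)->W->(1,2)
  grid max=5 at (1,3)
Step 3: ant0:(3,2)->S->(4,2) | ant1:(1,3)->W->(1,2) | ant2:(1,2)->E->(1,3)
  grid max=6 at (1,3)
Step 4: ant0:(4,2)->N->(3,2) | ant1:(1,2)->E->(1,3) | ant2:(1,3)->W->(1,2)
  grid max=7 at (1,3)
Step 5: ant0:(3,2)->S->(4,2) | ant1:(1,3)->W->(1,2) | ant2:(1,2)->E->(1,3)
  grid max=8 at (1,3)

(4,2) (1,2) (1,3)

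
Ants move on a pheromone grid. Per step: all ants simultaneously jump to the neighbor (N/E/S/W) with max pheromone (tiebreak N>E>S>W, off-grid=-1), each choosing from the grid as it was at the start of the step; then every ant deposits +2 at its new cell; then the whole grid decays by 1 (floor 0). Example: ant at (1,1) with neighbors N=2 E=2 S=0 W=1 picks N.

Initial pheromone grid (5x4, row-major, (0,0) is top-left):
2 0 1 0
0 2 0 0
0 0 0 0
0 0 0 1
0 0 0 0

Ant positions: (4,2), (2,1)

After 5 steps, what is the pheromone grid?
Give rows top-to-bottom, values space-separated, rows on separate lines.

After step 1: ants at (3,2),(1,1)
  1 0 0 0
  0 3 0 0
  0 0 0 0
  0 0 1 0
  0 0 0 0
After step 2: ants at (2,2),(0,1)
  0 1 0 0
  0 2 0 0
  0 0 1 0
  0 0 0 0
  0 0 0 0
After step 3: ants at (1,2),(1,1)
  0 0 0 0
  0 3 1 0
  0 0 0 0
  0 0 0 0
  0 0 0 0
After step 4: ants at (1,1),(1,2)
  0 0 0 0
  0 4 2 0
  0 0 0 0
  0 0 0 0
  0 0 0 0
After step 5: ants at (1,2),(1,1)
  0 0 0 0
  0 5 3 0
  0 0 0 0
  0 0 0 0
  0 0 0 0

0 0 0 0
0 5 3 0
0 0 0 0
0 0 0 0
0 0 0 0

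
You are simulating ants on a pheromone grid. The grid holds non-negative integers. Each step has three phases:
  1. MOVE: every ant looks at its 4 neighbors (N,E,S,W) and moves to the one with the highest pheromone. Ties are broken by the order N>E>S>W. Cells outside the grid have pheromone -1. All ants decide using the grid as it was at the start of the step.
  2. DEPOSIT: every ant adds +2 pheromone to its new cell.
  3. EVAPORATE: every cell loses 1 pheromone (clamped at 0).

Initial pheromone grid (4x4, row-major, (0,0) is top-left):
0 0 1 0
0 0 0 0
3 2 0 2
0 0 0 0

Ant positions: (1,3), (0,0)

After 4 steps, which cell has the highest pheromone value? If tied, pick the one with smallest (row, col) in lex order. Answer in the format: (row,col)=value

Step 1: ant0:(1,3)->S->(2,3) | ant1:(0,0)->E->(0,1)
  grid max=3 at (2,3)
Step 2: ant0:(2,3)->N->(1,3) | ant1:(0,1)->E->(0,2)
  grid max=2 at (2,3)
Step 3: ant0:(1,3)->S->(2,3) | ant1:(0,2)->E->(0,3)
  grid max=3 at (2,3)
Step 4: ant0:(2,3)->N->(1,3) | ant1:(0,3)->S->(1,3)
  grid max=3 at (1,3)
Final grid:
  0 0 0 0
  0 0 0 3
  0 0 0 2
  0 0 0 0
Max pheromone 3 at (1,3)

Answer: (1,3)=3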